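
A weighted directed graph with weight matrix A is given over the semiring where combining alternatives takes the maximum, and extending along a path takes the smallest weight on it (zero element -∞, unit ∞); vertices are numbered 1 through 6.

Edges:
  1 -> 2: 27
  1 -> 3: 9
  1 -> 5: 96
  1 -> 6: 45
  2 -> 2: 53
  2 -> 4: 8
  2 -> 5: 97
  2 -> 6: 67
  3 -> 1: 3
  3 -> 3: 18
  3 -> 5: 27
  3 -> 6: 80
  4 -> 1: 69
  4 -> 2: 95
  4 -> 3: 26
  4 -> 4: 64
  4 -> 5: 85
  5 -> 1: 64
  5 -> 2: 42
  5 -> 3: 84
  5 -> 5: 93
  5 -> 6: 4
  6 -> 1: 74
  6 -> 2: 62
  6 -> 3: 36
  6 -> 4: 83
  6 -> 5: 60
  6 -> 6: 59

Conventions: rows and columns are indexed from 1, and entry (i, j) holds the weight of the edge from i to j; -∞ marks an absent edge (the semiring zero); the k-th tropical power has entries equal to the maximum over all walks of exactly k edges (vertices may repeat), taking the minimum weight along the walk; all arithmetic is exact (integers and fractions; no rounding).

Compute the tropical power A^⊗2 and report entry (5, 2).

A^⊗2:
  [64, 45, 84, 45, 93, 45]
  [67, 62, 84, 67, 93, 59]
  [74, 62, 36, 80, 60, 59]
  [64, 64, 84, 64, 95, 67]
  [64, 42, 84, 8, 93, 80]
  [69, 83, 60, 64, 83, 62]
Key observation: the optimum is the walk 5->2->2, with weight 42 min 53 = 42.
Optimal value attained by: walk 5->2->2.
Answer: (A^⊗2)[5][2] = 42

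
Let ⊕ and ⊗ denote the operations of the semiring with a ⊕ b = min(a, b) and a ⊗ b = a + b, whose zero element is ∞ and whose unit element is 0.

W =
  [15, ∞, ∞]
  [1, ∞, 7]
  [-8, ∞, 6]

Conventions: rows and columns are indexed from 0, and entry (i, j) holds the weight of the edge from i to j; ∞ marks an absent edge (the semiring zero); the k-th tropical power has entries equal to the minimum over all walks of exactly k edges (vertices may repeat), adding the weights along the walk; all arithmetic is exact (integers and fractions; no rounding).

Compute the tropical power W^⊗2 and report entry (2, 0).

W^⊗2:
  [30, ∞, ∞]
  [-1, ∞, 13]
  [-2, ∞, 12]
Key observation: the optimum is the walk 2->2->0, with weight 6 + (-8) = -2.
Optimal value attained by: walk 2->2->0.
Answer: (W^⊗2)[2][0] = -2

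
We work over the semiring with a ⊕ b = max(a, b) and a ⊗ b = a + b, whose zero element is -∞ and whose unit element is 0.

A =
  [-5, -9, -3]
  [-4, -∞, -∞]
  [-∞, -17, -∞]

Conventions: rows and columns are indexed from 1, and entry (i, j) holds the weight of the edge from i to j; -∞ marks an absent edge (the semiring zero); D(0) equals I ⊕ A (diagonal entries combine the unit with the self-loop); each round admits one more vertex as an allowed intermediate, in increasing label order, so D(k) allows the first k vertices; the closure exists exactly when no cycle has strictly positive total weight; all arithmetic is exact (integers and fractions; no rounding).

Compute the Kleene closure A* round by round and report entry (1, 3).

D(0):
  [0, -9, -3]
  [-4, 0, -∞]
  [-∞, -17, 0]
D(1):
  [0, -9, -3]
  [-4, 0, -7]
  [-∞, -17, 0]
D(2):
  [0, -9, -3]
  [-4, 0, -7]
  [-21, -17, 0]
D(3):
  [0, -9, -3]
  [-4, 0, -7]
  [-21, -17, 0]
Answer: A*[1][3] = -3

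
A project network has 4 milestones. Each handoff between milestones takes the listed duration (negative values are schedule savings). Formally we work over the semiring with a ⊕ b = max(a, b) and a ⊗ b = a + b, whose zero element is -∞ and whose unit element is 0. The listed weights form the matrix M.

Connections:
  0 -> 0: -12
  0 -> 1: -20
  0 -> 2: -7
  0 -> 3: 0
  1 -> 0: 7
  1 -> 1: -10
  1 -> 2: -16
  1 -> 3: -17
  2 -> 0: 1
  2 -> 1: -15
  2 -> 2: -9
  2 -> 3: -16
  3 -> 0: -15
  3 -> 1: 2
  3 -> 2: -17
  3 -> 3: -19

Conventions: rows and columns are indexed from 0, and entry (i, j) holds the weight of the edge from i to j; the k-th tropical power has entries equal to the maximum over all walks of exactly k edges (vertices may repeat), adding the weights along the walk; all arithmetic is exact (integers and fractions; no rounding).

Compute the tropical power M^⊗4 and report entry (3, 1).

M^⊗2:
  [-6, 2, -16, -12]
  [-3, -13, 0, 7]
  [-8, -14, -6, 1]
  [9, -8, -14, -15]
M^⊗3:
  [9, -8, -13, -6]
  [1, 9, -9, -3]
  [-5, 3, -15, -8]
  [-1, -11, 2, 9]
M^⊗4:
  [-1, -4, 2, 9]
  [16, -1, -6, 1]
  [10, -6, -12, -5]
  [3, 11, -7, -1]
Key observation: the optimum is the walk 3->1->0->3->1, with weight 2 + 7 + 0 + 2 = 11.
Optimal value attained by: walk 3->1->0->3->1.
Answer: (M^⊗4)[3][1] = 11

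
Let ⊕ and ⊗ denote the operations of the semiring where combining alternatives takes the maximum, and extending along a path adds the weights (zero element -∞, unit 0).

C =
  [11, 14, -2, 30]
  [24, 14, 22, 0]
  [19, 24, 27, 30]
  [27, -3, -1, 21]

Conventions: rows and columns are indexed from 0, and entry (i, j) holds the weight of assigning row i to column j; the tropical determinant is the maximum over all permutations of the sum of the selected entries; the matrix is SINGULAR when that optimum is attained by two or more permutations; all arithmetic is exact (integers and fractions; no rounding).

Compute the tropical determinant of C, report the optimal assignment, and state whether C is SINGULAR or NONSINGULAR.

σ = (0, 1, 2, 3): 11 + 14 + 27 + 21 = 73
σ = (0, 1, 3, 2): 11 + 14 + 30 + (-1) = 54
σ = (0, 2, 1, 3): 11 + 22 + 24 + 21 = 78
σ = (0, 2, 3, 1): 11 + 22 + 30 + (-3) = 60
σ = (0, 3, 1, 2): 11 + 0 + 24 + (-1) = 34
σ = (0, 3, 2, 1): 11 + 0 + 27 + (-3) = 35
σ = (1, 0, 2, 3): 14 + 24 + 27 + 21 = 86
σ = (1, 0, 3, 2): 14 + 24 + 30 + (-1) = 67
σ = (1, 2, 0, 3): 14 + 22 + 19 + 21 = 76
σ = (1, 2, 3, 0): 14 + 22 + 30 + 27 = 93
σ = (1, 3, 0, 2): 14 + 0 + 19 + (-1) = 32
σ = (1, 3, 2, 0): 14 + 0 + 27 + 27 = 68
σ = (2, 0, 1, 3): (-2) + 24 + 24 + 21 = 67
σ = (2, 0, 3, 1): (-2) + 24 + 30 + (-3) = 49
σ = (2, 1, 0, 3): (-2) + 14 + 19 + 21 = 52
σ = (2, 1, 3, 0): (-2) + 14 + 30 + 27 = 69
σ = (2, 3, 0, 1): (-2) + 0 + 19 + (-3) = 14
σ = (2, 3, 1, 0): (-2) + 0 + 24 + 27 = 49
σ = (3, 0, 1, 2): 30 + 24 + 24 + (-1) = 77
σ = (3, 0, 2, 1): 30 + 24 + 27 + (-3) = 78
σ = (3, 1, 0, 2): 30 + 14 + 19 + (-1) = 62
σ = (3, 1, 2, 0): 30 + 14 + 27 + 27 = 98
σ = (3, 2, 0, 1): 30 + 22 + 19 + (-3) = 68
σ = (3, 2, 1, 0): 30 + 22 + 24 + 27 = 103
Optimal value attained by: σ = (3, 2, 1, 0).
Answer: det⊕(C) = 103; verdict: NONSINGULAR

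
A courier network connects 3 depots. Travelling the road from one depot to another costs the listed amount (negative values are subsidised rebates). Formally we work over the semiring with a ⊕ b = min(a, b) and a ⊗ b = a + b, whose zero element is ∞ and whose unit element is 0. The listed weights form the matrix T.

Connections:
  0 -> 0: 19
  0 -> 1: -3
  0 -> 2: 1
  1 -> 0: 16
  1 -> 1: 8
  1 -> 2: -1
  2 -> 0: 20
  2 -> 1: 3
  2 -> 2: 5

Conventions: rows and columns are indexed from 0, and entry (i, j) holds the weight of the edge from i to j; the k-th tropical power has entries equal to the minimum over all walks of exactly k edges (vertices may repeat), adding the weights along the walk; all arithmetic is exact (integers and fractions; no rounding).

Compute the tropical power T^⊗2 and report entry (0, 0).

T^⊗2:
  [13, 4, -4]
  [19, 2, 4]
  [19, 8, 2]
Key observation: the optimum is the walk 0->1->0, with weight (-3) + 16 = 13.
Optimal value attained by: walk 0->1->0.
Answer: (T^⊗2)[0][0] = 13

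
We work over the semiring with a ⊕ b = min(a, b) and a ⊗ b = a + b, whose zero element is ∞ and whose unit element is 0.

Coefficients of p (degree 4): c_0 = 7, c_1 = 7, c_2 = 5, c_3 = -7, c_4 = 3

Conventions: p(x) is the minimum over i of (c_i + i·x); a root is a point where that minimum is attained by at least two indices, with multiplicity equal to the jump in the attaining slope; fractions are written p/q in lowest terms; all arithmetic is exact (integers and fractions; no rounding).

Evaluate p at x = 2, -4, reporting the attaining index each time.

p(2) = min(7+0·2=7, 7+1·2=9, 5+2·2=9, -7+3·2=-1, 3+4·2=11) = -1 (attained by i=3)
p(-4) = min(7+0·(-4)=7, 7+1·(-4)=3, 5+2·(-4)=-3, -7+3·(-4)=-19, 3+4·(-4)=-13) = -19 (attained by i=3)
Answer: p(2) = -1; p(-4) = -19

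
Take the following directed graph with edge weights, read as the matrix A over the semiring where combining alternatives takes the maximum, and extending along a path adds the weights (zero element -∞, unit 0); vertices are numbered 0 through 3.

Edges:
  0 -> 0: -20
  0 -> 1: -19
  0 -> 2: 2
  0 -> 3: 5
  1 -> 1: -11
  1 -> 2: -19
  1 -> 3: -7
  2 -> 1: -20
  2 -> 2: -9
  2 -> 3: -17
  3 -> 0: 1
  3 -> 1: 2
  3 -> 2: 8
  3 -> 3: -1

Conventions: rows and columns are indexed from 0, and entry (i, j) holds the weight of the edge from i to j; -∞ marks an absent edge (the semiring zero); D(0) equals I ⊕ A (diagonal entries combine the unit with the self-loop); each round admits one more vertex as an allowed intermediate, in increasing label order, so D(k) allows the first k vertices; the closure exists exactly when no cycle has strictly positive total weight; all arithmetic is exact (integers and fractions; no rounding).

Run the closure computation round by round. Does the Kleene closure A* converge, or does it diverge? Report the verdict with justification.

D(0):
  [0, -19, 2, 5]
  [-∞, 0, -19, -7]
  [-∞, -20, 0, -17]
  [1, 2, 8, 0]
Detection: at round 1, diagonal entry (3, 3) turns strictly positive.
Key observation: the cycle 3->0->3 has total weight 1 + 5, which is strictly positive.
Answer: DIVERGES — positive cycle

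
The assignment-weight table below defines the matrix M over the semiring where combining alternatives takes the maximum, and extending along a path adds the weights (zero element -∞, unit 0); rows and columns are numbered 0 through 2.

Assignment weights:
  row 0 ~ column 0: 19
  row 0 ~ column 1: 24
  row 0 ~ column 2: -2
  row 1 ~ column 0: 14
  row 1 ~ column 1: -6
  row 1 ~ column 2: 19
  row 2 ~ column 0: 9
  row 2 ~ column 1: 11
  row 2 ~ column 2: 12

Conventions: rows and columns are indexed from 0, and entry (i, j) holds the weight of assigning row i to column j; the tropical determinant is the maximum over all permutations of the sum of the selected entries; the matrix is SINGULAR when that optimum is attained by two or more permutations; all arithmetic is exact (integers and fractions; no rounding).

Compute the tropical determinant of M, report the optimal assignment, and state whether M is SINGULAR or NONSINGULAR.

σ = (0, 1, 2): 19 + (-6) + 12 = 25
σ = (0, 2, 1): 19 + 19 + 11 = 49
σ = (1, 0, 2): 24 + 14 + 12 = 50
σ = (1, 2, 0): 24 + 19 + 9 = 52
σ = (2, 0, 1): (-2) + 14 + 11 = 23
σ = (2, 1, 0): (-2) + (-6) + 9 = 1
Optimal value attained by: σ = (1, 2, 0).
Answer: det⊕(M) = 52; verdict: NONSINGULAR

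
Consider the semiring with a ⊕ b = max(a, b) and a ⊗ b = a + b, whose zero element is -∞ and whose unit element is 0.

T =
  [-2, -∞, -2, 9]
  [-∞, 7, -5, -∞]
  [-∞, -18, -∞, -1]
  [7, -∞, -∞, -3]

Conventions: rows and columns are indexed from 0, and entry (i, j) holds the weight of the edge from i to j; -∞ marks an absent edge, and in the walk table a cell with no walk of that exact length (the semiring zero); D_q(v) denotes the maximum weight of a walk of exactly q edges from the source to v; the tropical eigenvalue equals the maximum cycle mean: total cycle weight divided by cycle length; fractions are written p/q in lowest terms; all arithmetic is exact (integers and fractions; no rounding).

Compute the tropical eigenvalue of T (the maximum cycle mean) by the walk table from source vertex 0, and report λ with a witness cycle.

q=0: [0, -∞, -∞, -∞]
q=1: [-2, -∞, -2, 9]
q=2: [16, -20, -4, 7]
q=3: [14, -13, 14, 25]
q=4: [32, -4, 12, 23]
Optimal cycle mean attained by: cycle 0->3->0, total 9 + 7, length 2.
Answer: λ = 8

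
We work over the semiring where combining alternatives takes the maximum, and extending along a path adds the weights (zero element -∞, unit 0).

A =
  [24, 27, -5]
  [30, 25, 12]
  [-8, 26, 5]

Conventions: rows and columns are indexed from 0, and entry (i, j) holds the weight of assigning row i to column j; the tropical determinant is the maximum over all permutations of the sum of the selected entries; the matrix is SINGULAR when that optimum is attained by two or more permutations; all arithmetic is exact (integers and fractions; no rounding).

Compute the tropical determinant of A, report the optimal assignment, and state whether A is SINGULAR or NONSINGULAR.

σ = (0, 1, 2): 24 + 25 + 5 = 54
σ = (0, 2, 1): 24 + 12 + 26 = 62
σ = (1, 0, 2): 27 + 30 + 5 = 62
σ = (1, 2, 0): 27 + 12 + (-8) = 31
σ = (2, 0, 1): (-5) + 30 + 26 = 51
σ = (2, 1, 0): (-5) + 25 + (-8) = 12
Optimal value attained by: σ = (0, 2, 1).
Answer: det⊕(A) = 62; verdict: SINGULAR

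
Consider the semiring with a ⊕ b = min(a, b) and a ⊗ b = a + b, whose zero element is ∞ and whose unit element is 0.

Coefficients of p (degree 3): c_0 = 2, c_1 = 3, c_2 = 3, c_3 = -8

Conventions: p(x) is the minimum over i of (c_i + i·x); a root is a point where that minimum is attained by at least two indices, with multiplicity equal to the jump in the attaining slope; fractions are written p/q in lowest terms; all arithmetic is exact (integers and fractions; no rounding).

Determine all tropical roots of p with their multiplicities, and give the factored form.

hull edge (i=0, c=2) to (i=3, c=-8): slope -10/3, span 3
Factored form: p(x) = -8 ⊗ (x ⊕ 10/3) ⊗ (x ⊕ 10/3) ⊗ (x ⊕ 10/3)
Answer: roots = 10/3 (mult 3)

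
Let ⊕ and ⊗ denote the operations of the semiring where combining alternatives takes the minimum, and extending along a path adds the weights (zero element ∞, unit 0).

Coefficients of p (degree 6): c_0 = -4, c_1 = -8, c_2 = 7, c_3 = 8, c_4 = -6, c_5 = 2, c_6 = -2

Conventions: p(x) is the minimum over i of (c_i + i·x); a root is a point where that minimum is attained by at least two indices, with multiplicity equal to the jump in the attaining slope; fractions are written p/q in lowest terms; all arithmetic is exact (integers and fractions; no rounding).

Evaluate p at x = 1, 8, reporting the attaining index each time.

p(1) = min(-4+0·1=-4, -8+1·1=-7, 7+2·1=9, 8+3·1=11, -6+4·1=-2, 2+5·1=7, -2+6·1=4) = -7 (attained by i=1)
p(8) = min(-4+0·8=-4, -8+1·8=0, 7+2·8=23, 8+3·8=32, -6+4·8=26, 2+5·8=42, -2+6·8=46) = -4 (attained by i=0)
Answer: p(1) = -7; p(8) = -4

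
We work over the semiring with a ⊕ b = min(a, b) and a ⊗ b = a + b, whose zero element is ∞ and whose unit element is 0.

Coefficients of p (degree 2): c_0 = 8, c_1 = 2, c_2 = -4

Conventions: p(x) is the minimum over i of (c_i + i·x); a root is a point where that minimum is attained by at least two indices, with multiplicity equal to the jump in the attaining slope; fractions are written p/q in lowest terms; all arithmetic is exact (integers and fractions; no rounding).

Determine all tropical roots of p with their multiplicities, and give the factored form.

hull edge (i=0, c=8) to (i=2, c=-4): slope -6, span 2
Factored form: p(x) = -4 ⊗ (x ⊕ 6) ⊗ (x ⊕ 6)
Answer: roots = 6 (mult 2)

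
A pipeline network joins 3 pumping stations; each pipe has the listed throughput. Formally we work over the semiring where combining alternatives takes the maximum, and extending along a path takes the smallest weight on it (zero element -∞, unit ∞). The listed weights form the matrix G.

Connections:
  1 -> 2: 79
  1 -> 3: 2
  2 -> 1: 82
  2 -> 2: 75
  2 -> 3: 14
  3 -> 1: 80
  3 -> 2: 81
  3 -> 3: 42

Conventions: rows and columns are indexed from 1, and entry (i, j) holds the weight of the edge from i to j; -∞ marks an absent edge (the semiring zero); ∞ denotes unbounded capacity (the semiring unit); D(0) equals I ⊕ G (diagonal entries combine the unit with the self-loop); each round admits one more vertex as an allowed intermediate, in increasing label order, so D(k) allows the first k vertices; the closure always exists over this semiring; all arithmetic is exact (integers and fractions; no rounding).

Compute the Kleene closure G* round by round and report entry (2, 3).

D(0):
  [∞, 79, 2]
  [82, ∞, 14]
  [80, 81, ∞]
D(1):
  [∞, 79, 2]
  [82, ∞, 14]
  [80, 81, ∞]
D(2):
  [∞, 79, 14]
  [82, ∞, 14]
  [81, 81, ∞]
D(3):
  [∞, 79, 14]
  [82, ∞, 14]
  [81, 81, ∞]
Answer: G*[2][3] = 14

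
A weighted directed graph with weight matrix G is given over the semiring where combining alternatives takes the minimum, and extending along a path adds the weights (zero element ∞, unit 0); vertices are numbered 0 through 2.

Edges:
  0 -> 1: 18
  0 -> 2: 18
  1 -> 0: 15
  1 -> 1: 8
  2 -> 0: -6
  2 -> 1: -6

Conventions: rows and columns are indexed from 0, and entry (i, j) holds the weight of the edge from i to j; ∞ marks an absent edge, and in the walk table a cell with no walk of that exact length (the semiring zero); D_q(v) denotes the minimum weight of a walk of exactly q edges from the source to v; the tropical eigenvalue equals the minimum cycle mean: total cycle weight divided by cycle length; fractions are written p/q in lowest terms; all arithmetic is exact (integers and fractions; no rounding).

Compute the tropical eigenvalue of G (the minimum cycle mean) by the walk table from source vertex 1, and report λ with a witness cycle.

q=0: [∞, 0, ∞]
q=1: [15, 8, ∞]
q=2: [23, 16, 33]
q=3: [27, 24, 41]
Optimal cycle mean attained by: cycle 0->2->0, total 18 + (-6), length 2.
Answer: λ = 6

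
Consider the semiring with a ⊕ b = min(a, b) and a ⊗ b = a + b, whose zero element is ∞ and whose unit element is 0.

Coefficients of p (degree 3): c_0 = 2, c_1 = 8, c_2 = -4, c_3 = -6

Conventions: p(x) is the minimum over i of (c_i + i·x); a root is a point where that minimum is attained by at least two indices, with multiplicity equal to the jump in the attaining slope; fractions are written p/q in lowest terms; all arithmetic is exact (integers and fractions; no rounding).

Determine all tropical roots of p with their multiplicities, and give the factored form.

hull edge (i=0, c=2) to (i=2, c=-4): slope -3, span 2
hull edge (i=2, c=-4) to (i=3, c=-6): slope -2, span 1
Factored form: p(x) = -6 ⊗ (x ⊕ 2) ⊗ (x ⊕ 3) ⊗ (x ⊕ 3)
Answer: roots = 2 (mult 1), 3 (mult 2)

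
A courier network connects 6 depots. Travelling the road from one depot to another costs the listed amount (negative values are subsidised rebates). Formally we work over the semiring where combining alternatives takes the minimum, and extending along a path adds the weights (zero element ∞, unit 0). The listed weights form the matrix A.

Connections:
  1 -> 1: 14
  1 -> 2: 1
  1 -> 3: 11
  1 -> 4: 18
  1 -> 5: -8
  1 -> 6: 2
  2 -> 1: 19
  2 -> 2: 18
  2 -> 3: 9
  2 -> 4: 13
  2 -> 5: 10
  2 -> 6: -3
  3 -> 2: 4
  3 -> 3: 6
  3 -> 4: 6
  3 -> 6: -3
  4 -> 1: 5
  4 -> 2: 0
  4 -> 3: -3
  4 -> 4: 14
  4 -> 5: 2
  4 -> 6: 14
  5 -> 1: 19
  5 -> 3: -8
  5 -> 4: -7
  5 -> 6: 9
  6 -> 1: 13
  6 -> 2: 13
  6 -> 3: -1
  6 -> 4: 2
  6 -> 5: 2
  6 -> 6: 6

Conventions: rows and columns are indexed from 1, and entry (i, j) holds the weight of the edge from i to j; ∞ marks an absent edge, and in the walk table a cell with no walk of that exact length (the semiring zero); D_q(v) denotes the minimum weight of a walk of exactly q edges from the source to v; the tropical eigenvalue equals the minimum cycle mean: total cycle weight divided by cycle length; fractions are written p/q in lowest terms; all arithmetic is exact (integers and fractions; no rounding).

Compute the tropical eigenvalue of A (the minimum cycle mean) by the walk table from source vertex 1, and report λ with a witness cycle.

q=0: [0, ∞, ∞, ∞, ∞, ∞]
q=1: [14, 1, 11, 18, -8, 2]
q=2: [11, 15, -16, -15, 4, -2]
q=3: [-10, -15, -18, -10, -13, -19]
q=4: [-6, -14, -21, -20, -18, -21]
q=5: [-15, -20, -26, -25, -19, -24]
q=6: [-20, -25, -28, -26, -23, -29]
Optimal cycle mean attained by: cycle 1->5->4->1, total (-8) + (-7) + 5, length 3.
Answer: λ = -10/3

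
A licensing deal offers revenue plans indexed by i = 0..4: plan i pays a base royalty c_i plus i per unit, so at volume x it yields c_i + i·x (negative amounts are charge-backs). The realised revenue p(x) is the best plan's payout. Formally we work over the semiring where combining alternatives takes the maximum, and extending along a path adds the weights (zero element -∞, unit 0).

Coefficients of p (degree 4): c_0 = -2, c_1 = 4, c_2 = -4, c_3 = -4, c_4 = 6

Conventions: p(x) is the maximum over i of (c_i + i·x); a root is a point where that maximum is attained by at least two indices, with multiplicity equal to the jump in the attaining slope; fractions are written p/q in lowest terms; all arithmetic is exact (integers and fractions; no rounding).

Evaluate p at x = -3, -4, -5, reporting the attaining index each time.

p(-3) = max(-2+0·(-3)=-2, 4+1·(-3)=1, -4+2·(-3)=-10, -4+3·(-3)=-13, 6+4·(-3)=-6) = 1 (attained by i=1)
p(-4) = max(-2+0·(-4)=-2, 4+1·(-4)=0, -4+2·(-4)=-12, -4+3·(-4)=-16, 6+4·(-4)=-10) = 0 (attained by i=1)
p(-5) = max(-2+0·(-5)=-2, 4+1·(-5)=-1, -4+2·(-5)=-14, -4+3·(-5)=-19, 6+4·(-5)=-14) = -1 (attained by i=1)
Answer: p(-3) = 1; p(-4) = 0; p(-5) = -1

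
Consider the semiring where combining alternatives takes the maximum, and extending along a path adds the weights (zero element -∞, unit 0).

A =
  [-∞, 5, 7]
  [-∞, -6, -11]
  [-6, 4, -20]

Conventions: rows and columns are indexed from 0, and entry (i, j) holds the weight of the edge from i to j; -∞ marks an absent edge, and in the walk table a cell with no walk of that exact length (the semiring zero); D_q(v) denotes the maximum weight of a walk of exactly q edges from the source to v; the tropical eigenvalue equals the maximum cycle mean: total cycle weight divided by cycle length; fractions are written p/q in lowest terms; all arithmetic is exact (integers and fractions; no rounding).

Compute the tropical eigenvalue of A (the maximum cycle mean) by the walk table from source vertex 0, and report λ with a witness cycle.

q=0: [0, -∞, -∞]
q=1: [-∞, 5, 7]
q=2: [1, 11, -6]
q=3: [-12, 6, 8]
Optimal cycle mean attained by: cycle 0->2->0, total 7 + (-6), length 2.
Answer: λ = 1/2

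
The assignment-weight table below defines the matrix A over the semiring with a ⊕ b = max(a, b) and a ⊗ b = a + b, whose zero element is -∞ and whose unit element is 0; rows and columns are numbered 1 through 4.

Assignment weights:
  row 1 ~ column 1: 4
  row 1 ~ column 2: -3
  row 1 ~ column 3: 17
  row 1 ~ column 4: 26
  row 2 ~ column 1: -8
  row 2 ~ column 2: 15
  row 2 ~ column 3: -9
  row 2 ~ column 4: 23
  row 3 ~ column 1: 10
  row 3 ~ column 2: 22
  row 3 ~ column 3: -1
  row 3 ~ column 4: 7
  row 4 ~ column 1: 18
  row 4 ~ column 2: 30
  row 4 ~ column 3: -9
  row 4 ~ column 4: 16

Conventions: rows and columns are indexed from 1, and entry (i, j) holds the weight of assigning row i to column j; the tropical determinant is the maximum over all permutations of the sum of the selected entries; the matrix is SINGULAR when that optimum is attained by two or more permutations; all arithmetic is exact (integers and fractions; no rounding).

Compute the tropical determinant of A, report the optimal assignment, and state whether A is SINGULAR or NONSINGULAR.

σ = (1, 2, 3, 4): 4 + 15 + (-1) + 16 = 34
σ = (1, 2, 4, 3): 4 + 15 + 7 + (-9) = 17
σ = (1, 3, 2, 4): 4 + (-9) + 22 + 16 = 33
σ = (1, 3, 4, 2): 4 + (-9) + 7 + 30 = 32
σ = (1, 4, 2, 3): 4 + 23 + 22 + (-9) = 40
σ = (1, 4, 3, 2): 4 + 23 + (-1) + 30 = 56
σ = (2, 1, 3, 4): (-3) + (-8) + (-1) + 16 = 4
σ = (2, 1, 4, 3): (-3) + (-8) + 7 + (-9) = -13
σ = (2, 3, 1, 4): (-3) + (-9) + 10 + 16 = 14
σ = (2, 3, 4, 1): (-3) + (-9) + 7 + 18 = 13
σ = (2, 4, 1, 3): (-3) + 23 + 10 + (-9) = 21
σ = (2, 4, 3, 1): (-3) + 23 + (-1) + 18 = 37
σ = (3, 1, 2, 4): 17 + (-8) + 22 + 16 = 47
σ = (3, 1, 4, 2): 17 + (-8) + 7 + 30 = 46
σ = (3, 2, 1, 4): 17 + 15 + 10 + 16 = 58
σ = (3, 2, 4, 1): 17 + 15 + 7 + 18 = 57
σ = (3, 4, 1, 2): 17 + 23 + 10 + 30 = 80
σ = (3, 4, 2, 1): 17 + 23 + 22 + 18 = 80
σ = (4, 1, 2, 3): 26 + (-8) + 22 + (-9) = 31
σ = (4, 1, 3, 2): 26 + (-8) + (-1) + 30 = 47
σ = (4, 2, 1, 3): 26 + 15 + 10 + (-9) = 42
σ = (4, 2, 3, 1): 26 + 15 + (-1) + 18 = 58
σ = (4, 3, 1, 2): 26 + (-9) + 10 + 30 = 57
σ = (4, 3, 2, 1): 26 + (-9) + 22 + 18 = 57
Optimal value attained by: σ = (3, 4, 1, 2).
Answer: det⊕(A) = 80; verdict: SINGULAR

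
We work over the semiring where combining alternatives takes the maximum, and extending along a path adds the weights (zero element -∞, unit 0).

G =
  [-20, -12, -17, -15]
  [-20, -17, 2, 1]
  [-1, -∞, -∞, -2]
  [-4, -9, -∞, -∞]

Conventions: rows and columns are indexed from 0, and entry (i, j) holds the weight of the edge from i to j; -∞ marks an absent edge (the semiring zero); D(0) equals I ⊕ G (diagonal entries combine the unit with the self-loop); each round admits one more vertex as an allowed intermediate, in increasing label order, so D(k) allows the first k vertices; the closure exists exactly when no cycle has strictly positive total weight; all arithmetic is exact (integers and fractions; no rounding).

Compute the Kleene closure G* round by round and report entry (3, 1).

D(0):
  [0, -12, -17, -15]
  [-20, 0, 2, 1]
  [-1, -∞, 0, -2]
  [-4, -9, -∞, 0]
D(1):
  [0, -12, -17, -15]
  [-20, 0, 2, 1]
  [-1, -13, 0, -2]
  [-4, -9, -21, 0]
D(2):
  [0, -12, -10, -11]
  [-20, 0, 2, 1]
  [-1, -13, 0, -2]
  [-4, -9, -7, 0]
D(3):
  [0, -12, -10, -11]
  [1, 0, 2, 1]
  [-1, -13, 0, -2]
  [-4, -9, -7, 0]
D(4):
  [0, -12, -10, -11]
  [1, 0, 2, 1]
  [-1, -11, 0, -2]
  [-4, -9, -7, 0]
Answer: G*[3][1] = -9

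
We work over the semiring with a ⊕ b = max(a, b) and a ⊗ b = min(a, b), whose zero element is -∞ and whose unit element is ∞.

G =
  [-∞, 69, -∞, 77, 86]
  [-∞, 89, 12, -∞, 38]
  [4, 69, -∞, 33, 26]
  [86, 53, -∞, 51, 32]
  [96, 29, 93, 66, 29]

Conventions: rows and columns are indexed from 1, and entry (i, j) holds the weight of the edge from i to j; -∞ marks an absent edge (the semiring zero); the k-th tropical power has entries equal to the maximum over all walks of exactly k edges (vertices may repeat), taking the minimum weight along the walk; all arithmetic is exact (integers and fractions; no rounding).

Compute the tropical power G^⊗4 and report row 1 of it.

G^⊗2:
  [86, 69, 86, 66, 38]
  [38, 89, 38, 38, 38]
  [33, 69, 26, 33, 38]
  [51, 69, 32, 77, 86]
  [66, 69, 29, 77, 86]
G^⊗3:
  [66, 69, 38, 77, 86]
  [38, 89, 38, 38, 38]
  [38, 69, 38, 38, 38]
  [86, 69, 86, 66, 51]
  [86, 69, 86, 66, 66]
G^⊗4:
  [86, 69, 86, 66, 66]
  [38, 89, 38, 38, 38]
  [38, 69, 38, 38, 38]
  [66, 69, 51, 77, 86]
  [66, 69, 66, 77, 86]
Answer: row 1 of G^⊗4 = [86, 69, 86, 66, 66]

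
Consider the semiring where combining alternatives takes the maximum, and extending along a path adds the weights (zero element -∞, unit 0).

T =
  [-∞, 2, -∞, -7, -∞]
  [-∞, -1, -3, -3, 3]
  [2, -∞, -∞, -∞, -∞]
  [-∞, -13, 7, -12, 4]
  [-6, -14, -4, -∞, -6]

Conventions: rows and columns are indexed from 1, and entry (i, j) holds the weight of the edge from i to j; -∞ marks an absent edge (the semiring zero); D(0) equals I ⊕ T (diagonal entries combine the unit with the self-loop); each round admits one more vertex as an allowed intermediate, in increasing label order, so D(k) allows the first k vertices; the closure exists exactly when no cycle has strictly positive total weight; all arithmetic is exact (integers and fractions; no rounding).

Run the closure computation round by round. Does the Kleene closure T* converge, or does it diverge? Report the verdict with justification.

D(0):
  [0, 2, -∞, -7, -∞]
  [-∞, 0, -3, -3, 3]
  [2, -∞, 0, -∞, -∞]
  [-∞, -13, 7, 0, 4]
  [-6, -14, -4, -∞, 0]
D(1):
  [0, 2, -∞, -7, -∞]
  [-∞, 0, -3, -3, 3]
  [2, 4, 0, -5, -∞]
  [-∞, -13, 7, 0, 4]
  [-6, -4, -4, -13, 0]
Detection: at round 2, diagonal entry (3, 3) turns strictly positive.
Key observation: the cycle 3->1->2->3 has total weight 2 + 2 + (-3), which is strictly positive.
Answer: DIVERGES — positive cycle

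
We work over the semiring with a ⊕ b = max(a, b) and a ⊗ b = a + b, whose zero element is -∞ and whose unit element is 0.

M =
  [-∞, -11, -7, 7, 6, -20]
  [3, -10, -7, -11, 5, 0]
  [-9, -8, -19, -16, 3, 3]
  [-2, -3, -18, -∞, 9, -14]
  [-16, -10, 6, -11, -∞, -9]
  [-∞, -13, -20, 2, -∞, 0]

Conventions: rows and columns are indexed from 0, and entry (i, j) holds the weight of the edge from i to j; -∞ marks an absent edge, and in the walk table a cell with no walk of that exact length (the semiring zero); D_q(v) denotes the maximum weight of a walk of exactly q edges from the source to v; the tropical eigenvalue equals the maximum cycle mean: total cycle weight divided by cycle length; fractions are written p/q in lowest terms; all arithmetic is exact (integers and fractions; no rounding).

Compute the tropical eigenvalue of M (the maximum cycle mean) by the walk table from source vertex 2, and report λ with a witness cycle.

q=0: [-∞, -∞, 0, -∞, -∞, -∞]
q=1: [-9, -8, -19, -16, 3, 3]
q=2: [-5, -7, 9, 5, -3, 3]
q=3: [3, 2, 3, 5, 14, 12]
q=4: [5, 4, 20, 14, 14, 12]
q=5: [12, 12, 20, 14, 23, 23]
q=6: [15, 13, 29, 25, 23, 23]
Optimal cycle mean attained by: cycle 2->5->3->4->2, total 3 + 2 + 9 + 6, length 4.
Answer: λ = 5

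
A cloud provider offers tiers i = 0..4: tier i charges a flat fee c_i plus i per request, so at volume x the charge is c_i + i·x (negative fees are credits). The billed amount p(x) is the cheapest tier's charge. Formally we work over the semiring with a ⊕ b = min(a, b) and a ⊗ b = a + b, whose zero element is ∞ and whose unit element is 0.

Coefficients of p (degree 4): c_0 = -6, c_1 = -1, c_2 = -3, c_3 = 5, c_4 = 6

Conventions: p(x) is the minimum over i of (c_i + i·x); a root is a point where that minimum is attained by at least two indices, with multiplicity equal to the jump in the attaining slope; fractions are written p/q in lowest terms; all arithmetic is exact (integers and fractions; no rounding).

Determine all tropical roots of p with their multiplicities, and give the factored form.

hull edge (i=0, c=-6) to (i=2, c=-3): slope 3/2, span 2
hull edge (i=2, c=-3) to (i=4, c=6): slope 9/2, span 2
Factored form: p(x) = 6 ⊗ (x ⊕ (-9/2)) ⊗ (x ⊕ (-9/2)) ⊗ (x ⊕ (-3/2)) ⊗ (x ⊕ (-3/2))
Answer: roots = -9/2 (mult 2), -3/2 (mult 2)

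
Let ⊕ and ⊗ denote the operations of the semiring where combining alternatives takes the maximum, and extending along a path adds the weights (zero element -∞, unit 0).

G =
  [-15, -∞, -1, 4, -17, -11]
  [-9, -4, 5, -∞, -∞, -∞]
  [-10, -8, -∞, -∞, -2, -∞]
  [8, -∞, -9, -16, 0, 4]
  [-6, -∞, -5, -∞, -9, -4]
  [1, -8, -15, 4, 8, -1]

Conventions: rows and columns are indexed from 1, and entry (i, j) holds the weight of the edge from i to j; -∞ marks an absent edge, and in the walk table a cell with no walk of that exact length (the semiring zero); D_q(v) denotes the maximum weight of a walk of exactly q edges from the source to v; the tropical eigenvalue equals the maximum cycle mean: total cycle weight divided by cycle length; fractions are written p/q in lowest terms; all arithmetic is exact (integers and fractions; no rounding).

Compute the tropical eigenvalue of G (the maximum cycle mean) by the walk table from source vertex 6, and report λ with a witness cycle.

q=0: [-∞, -∞, -∞, -∞, -∞, 0]
q=1: [1, -8, -15, 4, 8, -1]
q=2: [12, -9, 3, 5, 7, 8]
q=3: [13, 0, 11, 16, 16, 9]
q=4: [24, 3, 12, 17, 17, 20]
q=5: [25, 12, 23, 28, 28, 21]
q=6: [36, 15, 24, 29, 29, 32]
Optimal cycle mean attained by: cycle 1->4->1, total 4 + 8, length 2.
Answer: λ = 6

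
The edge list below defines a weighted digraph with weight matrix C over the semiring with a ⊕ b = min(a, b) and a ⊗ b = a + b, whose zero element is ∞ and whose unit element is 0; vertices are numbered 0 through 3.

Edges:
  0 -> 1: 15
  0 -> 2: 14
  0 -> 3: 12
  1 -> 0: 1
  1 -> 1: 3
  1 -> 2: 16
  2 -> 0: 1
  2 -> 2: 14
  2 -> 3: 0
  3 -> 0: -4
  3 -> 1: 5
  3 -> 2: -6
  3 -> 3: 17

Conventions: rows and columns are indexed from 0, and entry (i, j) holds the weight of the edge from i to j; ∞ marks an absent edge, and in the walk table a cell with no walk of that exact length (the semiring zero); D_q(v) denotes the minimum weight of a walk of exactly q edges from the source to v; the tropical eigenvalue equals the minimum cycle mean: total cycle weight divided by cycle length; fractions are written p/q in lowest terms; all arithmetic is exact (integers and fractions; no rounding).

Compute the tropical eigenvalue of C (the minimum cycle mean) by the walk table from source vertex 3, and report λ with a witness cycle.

q=0: [∞, ∞, ∞, 0]
q=1: [-4, 5, -6, 17]
q=2: [-5, 8, 8, -6]
q=3: [-10, -1, -12, 7]
q=4: [-11, 2, 1, -12]
Optimal cycle mean attained by: cycle 2->3->2, total 0 + (-6), length 2.
Answer: λ = -3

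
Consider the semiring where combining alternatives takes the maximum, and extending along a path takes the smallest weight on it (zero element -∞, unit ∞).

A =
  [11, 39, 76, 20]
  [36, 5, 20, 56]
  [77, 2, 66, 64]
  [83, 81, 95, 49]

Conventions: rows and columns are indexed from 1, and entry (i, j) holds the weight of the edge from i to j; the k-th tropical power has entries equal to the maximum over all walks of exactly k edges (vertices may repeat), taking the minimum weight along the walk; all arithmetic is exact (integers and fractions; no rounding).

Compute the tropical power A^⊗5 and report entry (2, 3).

A^⊗2:
  [76, 20, 66, 64]
  [56, 56, 56, 49]
  [66, 64, 76, 64]
  [77, 49, 76, 64]
A^⊗3:
  [66, 64, 76, 64]
  [56, 49, 56, 56]
  [76, 64, 66, 64]
  [76, 64, 76, 64]
A^⊗4:
  [76, 64, 66, 64]
  [56, 56, 56, 56]
  [66, 64, 76, 64]
  [76, 64, 76, 64]
A^⊗5:
  [66, 64, 76, 64]
  [56, 56, 56, 56]
  [76, 64, 66, 64]
  [76, 64, 76, 64]
Key observation: the optimum is the walk 2->4->1->3->1->3, with weight 56 min 83 min 76 min 77 min 76 = 56.
Optimal value attained by: walk 2->4->1->3->1->3.
Answer: (A^⊗5)[2][3] = 56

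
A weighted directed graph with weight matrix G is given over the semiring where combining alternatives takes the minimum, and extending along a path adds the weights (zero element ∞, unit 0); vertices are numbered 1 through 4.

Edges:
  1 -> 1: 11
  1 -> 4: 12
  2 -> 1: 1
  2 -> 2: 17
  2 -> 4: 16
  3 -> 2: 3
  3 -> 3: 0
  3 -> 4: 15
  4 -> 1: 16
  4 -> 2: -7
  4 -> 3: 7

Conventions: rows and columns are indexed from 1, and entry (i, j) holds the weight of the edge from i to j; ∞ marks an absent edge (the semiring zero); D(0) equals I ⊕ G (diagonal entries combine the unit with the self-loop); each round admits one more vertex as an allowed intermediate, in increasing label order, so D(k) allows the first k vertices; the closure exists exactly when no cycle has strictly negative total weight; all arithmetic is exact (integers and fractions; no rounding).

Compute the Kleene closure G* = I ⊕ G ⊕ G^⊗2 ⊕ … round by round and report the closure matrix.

D(0):
  [0, ∞, ∞, 12]
  [1, 0, ∞, 16]
  [∞, 3, 0, 15]
  [16, -7, 7, 0]
D(1):
  [0, ∞, ∞, 12]
  [1, 0, ∞, 13]
  [∞, 3, 0, 15]
  [16, -7, 7, 0]
D(2):
  [0, ∞, ∞, 12]
  [1, 0, ∞, 13]
  [4, 3, 0, 15]
  [-6, -7, 7, 0]
D(3):
  [0, ∞, ∞, 12]
  [1, 0, ∞, 13]
  [4, 3, 0, 15]
  [-6, -7, 7, 0]
D(4):
  [0, 5, 19, 12]
  [1, 0, 20, 13]
  [4, 3, 0, 15]
  [-6, -7, 7, 0]
Answer: G* = [[0, 5, 19, 12], [1, 0, 20, 13], [4, 3, 0, 15], [-6, -7, 7, 0]]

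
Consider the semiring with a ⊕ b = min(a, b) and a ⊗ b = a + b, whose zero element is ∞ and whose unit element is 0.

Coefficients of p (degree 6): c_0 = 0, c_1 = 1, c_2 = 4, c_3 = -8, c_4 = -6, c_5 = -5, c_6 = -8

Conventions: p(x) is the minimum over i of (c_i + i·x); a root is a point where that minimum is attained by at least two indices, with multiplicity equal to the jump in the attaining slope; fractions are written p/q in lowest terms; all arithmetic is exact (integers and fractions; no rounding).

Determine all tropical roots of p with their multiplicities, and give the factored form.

hull edge (i=0, c=0) to (i=3, c=-8): slope -8/3, span 3
hull edge (i=3, c=-8) to (i=6, c=-8): slope 0, span 3
Factored form: p(x) = -8 ⊗ (x ⊕ 0) ⊗ (x ⊕ 0) ⊗ (x ⊕ 0) ⊗ (x ⊕ 8/3) ⊗ (x ⊕ 8/3) ⊗ (x ⊕ 8/3)
Answer: roots = 0 (mult 3), 8/3 (mult 3)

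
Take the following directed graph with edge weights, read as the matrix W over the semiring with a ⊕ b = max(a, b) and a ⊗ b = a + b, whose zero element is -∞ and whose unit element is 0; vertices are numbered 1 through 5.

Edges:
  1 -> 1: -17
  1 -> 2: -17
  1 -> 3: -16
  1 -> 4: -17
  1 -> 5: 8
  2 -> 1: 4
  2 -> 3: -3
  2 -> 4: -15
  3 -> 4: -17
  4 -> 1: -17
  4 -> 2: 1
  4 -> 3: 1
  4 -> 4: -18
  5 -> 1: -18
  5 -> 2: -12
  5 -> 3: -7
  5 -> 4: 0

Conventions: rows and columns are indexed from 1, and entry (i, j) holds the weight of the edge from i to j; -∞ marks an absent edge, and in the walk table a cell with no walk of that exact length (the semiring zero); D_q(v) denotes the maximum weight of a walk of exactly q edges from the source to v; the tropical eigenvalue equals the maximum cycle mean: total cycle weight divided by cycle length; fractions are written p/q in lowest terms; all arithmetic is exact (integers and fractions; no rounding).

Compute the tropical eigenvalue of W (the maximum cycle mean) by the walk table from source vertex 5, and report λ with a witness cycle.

q=0: [-∞, -∞, -∞, -∞, 0]
q=1: [-18, -12, -7, 0, -∞]
q=2: [-8, 1, 1, -18, -10]
q=3: [5, -17, -2, -10, 0]
q=4: [-12, -9, -7, 0, 13]
q=5: [-5, 1, 6, 13, -4]
Optimal cycle mean attained by: cycle 1->5->4->2->1, total 8 + 0 + 1 + 4, length 4.
Answer: λ = 13/4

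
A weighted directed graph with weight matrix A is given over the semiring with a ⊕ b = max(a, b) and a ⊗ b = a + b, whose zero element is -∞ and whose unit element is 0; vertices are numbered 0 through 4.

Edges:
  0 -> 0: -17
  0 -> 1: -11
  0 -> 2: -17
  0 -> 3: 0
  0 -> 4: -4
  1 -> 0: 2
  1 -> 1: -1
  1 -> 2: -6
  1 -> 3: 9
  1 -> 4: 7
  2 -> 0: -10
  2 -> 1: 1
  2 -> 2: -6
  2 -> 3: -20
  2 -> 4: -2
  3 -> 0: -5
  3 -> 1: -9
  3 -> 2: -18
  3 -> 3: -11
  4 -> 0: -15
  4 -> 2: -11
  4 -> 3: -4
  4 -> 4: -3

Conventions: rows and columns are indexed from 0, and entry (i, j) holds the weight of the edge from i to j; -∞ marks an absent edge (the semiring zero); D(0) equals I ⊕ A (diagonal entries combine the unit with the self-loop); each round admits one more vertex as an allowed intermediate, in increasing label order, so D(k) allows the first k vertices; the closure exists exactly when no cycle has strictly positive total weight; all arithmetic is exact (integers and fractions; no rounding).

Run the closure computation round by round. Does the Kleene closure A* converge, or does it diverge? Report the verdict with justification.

D(0):
  [0, -11, -17, 0, -4]
  [2, 0, -6, 9, 7]
  [-10, 1, 0, -20, -2]
  [-5, -9, -18, 0, -∞]
  [-15, -∞, -11, -4, 0]
D(1):
  [0, -11, -17, 0, -4]
  [2, 0, -6, 9, 7]
  [-10, 1, 0, -10, -2]
  [-5, -9, -18, 0, -9]
  [-15, -26, -11, -4, 0]
D(2):
  [0, -11, -17, 0, -4]
  [2, 0, -6, 9, 7]
  [3, 1, 0, 10, 8]
  [-5, -9, -15, 0, -2]
  [-15, -26, -11, -4, 0]
D(3):
  [0, -11, -17, 0, -4]
  [2, 0, -6, 9, 7]
  [3, 1, 0, 10, 8]
  [-5, -9, -15, 0, -2]
  [-8, -10, -11, -1, 0]
D(4):
  [0, -9, -15, 0, -2]
  [4, 0, -6, 9, 7]
  [5, 1, 0, 10, 8]
  [-5, -9, -15, 0, -2]
  [-6, -10, -11, -1, 0]
D(5):
  [0, -9, -13, 0, -2]
  [4, 0, -4, 9, 7]
  [5, 1, 0, 10, 8]
  [-5, -9, -13, 0, -2]
  [-6, -10, -11, -1, 0]
Key observation: every diagonal entry stays at the unit through all rounds, so no improving cycle exists.
Answer: CONVERGES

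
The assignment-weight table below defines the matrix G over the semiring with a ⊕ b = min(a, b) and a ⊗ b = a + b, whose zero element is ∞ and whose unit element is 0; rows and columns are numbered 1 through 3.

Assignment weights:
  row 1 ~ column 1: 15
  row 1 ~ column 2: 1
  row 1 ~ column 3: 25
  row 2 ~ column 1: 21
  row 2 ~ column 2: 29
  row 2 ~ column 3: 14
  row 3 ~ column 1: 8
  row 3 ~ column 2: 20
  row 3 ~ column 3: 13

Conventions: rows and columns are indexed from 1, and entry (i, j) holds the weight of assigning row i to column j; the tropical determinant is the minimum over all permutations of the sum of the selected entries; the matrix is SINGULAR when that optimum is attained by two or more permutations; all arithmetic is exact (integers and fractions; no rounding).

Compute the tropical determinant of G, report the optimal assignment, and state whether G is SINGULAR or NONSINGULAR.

σ = (1, 2, 3): 15 + 29 + 13 = 57
σ = (1, 3, 2): 15 + 14 + 20 = 49
σ = (2, 1, 3): 1 + 21 + 13 = 35
σ = (2, 3, 1): 1 + 14 + 8 = 23
σ = (3, 1, 2): 25 + 21 + 20 = 66
σ = (3, 2, 1): 25 + 29 + 8 = 62
Optimal value attained by: σ = (2, 3, 1).
Answer: det⊕(G) = 23; verdict: NONSINGULAR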